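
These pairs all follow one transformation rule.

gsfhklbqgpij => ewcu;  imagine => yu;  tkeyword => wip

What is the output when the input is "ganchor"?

The pattern: keep one character in every 3, starting at position 2 (positions 2nd, 5th, 8th, ...), then shift every letter 12 places forward in the alphabet (wrapping around).
Applying that to "ganchor" gives "mt".
(Check on "tkeyword": → "kwd" → "wip" ✓)

mt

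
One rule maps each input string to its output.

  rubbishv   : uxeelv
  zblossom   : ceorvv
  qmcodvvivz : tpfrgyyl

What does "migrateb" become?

pljudw

The pattern: delete the last 2 characters, then shift every letter 3 places forward in the alphabet (wrapping around).
On "migrateb": the first step gives "migrat", and the second then gives "pljudw".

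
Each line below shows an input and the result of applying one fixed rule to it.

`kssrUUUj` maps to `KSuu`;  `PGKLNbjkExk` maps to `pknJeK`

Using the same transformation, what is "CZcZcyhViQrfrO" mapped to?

cCCHIRR

The rule is to keep every other character starting from the first (positions 1st, 3rd, 5th, ...), then flip the case of every letter.
On "CZcZcyhViQrfrO" that produces "cCCHIRR".
(Check on "PGKLNbjkExk": → "PKNjEk" → "pknJeK" ✓)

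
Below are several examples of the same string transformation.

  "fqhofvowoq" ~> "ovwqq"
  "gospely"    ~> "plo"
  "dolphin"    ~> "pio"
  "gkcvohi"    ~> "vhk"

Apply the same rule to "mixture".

tri

The pattern: keep every other character starting from the second (positions 2nd, 4th, 6th, ...), then move the first character to the end.
Starting from "mixture": after the first operation, "itr"; after the second, "tri".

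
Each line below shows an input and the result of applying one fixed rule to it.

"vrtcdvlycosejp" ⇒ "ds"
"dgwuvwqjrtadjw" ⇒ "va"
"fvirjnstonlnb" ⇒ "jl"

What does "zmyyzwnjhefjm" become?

Each output is the input with this applied: keep every other character starting from the first (positions 1st, 3rd, 5th, ...), then keep one character in every 3, starting at position 3 (positions 3rd, 6th, 9th, ...).
Starting from "zmyyzwnjhefjm": after the first operation, "zyznhfm"; after the second, "zf".

zf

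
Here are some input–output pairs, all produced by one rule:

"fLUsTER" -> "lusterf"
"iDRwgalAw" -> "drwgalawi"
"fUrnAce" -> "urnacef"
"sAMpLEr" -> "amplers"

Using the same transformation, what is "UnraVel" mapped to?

The pattern: move the first character to the end, then convert every letter to lowercase.
Working it through for "UnraVel": intermediate "nraVelU", final "nravelu".

nravelu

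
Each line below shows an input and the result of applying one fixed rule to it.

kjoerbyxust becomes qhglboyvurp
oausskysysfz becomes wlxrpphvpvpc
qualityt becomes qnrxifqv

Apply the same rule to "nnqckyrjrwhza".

xkknzhvogotew

Each output is the input with this applied: move the last character to the front, then shift every letter 3 places backward in the alphabet (wrapping around).
For "nnqckyrjrwhza", step one produces "annqckyrjrwhz"; step two turns that into "xkknzhvogotew".
(Check on "oausskysysfz": → "zoausskysysf" → "wlxrpphvpvpc" ✓)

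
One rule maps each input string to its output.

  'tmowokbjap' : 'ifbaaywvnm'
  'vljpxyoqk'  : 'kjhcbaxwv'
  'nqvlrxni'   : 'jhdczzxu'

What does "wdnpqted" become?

ifcbzqpp

The pattern: sort the characters into reverse alphabetical order, then shift every letter 12 places forward in the alphabet (wrapping around).
Starting from "wdnpqted": after the first operation, "wtqpnedd"; after the second, "ifcbzqpp".
(Check on "tmowokbjap": → "wtpoomkjba" → "ifbaaywvnm" ✓)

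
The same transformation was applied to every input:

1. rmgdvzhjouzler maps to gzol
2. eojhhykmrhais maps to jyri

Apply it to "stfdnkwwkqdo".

fkko

The pattern: keep one character in every 3, starting at position 3 (positions 3rd, 6th, 9th, ...).
"stfdnkwwkqdo" → "fkko".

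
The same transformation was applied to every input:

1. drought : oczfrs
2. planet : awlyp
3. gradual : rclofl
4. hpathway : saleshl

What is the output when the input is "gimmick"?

Looking at the pairs, the operation is to delete the last character, then shift every letter 11 places forward in the alphabet (wrapping around).
"gimmick" → "gimmic" → "rtxxtn".
(Check on "planet": → "plane" → "awlyp" ✓)

rtxxtn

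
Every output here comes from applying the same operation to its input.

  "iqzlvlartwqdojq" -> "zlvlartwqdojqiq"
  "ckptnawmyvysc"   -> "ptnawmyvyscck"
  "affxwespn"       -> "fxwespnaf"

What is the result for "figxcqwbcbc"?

gxcqwbcbcfi

In each case the input is transformed by: move the first 2 characters to the end (rotate left by 2).
Applying that to "figxcqwbcbc" gives "gxcqwbcbcfi".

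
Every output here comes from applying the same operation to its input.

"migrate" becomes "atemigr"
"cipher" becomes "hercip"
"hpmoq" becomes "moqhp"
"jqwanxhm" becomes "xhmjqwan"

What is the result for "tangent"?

enttang

What's happening: move the last 3 characters to the front (rotate right by 3).
Applying that to "tangent" gives "enttang".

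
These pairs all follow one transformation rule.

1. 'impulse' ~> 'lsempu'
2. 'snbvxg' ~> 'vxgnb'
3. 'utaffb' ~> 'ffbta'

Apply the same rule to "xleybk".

ybkle

The pattern: delete the first character, then move the last 3 characters to the front (rotate right by 3).
Applying that to "xleybk" gives "ybkle".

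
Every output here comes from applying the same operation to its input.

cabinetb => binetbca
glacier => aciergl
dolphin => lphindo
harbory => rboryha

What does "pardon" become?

Each output is the input with this applied: move the first 2 characters to the end (rotate left by 2).
For "pardon" the result is "rdonpa".

rdonpa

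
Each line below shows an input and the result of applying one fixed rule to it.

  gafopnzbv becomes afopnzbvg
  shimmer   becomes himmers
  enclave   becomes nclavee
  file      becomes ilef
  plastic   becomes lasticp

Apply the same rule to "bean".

Rule — move the first character to the end.
So "bean" becomes "eanb".

eanb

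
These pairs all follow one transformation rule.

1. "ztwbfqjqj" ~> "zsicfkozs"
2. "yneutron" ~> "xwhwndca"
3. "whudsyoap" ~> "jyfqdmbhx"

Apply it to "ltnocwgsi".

brucwxlfp

The pattern: move the last 2 characters to the front (rotate right by 2), then shift every letter 9 places forward in the alphabet (wrapping around).
Applying both steps to "ltnocwgsi": "siltnocwg", then "brucwxlfp".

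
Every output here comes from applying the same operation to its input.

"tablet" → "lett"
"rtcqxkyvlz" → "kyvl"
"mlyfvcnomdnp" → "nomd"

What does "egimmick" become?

The transformation: swap the front and back halves of the string, then keep only the first 4 characters.
Doing the same to "egimmick": "mick".
(Check on "tablet": → "lettab" → "lett" ✓)

mick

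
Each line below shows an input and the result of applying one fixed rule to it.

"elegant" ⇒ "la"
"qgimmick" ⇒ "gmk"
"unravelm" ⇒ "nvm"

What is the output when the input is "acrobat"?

The transformation: keep one character in every 3, starting at position 2 (positions 2nd, 5th, 8th, ...).
For "acrobat" the result is "cb".

cb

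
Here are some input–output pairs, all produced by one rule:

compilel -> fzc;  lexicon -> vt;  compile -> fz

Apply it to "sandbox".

rs

What's happening: keep one character in every 3, starting at position 2 (positions 2nd, 5th, 8th, ...), then shift every letter 9 places backward in the alphabet (wrapping around).
Starting from "sandbox": after the first operation, "ab"; after the second, "rs".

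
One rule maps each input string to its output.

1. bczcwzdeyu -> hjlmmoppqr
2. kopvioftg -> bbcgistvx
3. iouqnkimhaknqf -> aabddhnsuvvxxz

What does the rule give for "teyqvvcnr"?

adegiilpr

The rule is to shift every letter 13 places forward in the alphabet (wrapping around) — i.e. ROT13, then sort the characters into alphabetical order.
On "teyqvvcnr" that produces "adegiilpr".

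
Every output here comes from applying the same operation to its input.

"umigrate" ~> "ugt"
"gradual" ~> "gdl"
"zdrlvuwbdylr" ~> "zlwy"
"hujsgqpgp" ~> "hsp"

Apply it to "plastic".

The rule is to keep one character in every 3, starting at position 1 (positions 1st, 4th, 7th, ...).
"plastic" → "psc".

psc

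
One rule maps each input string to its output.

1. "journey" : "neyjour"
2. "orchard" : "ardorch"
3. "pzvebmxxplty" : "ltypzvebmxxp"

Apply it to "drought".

ghtdrou

Rule — move the last 3 characters to the front (rotate right by 3).
"drought" → "ghtdrou".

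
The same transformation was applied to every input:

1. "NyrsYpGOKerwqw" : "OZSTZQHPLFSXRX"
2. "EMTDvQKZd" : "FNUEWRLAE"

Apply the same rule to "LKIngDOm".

MLJOHEPN

Rule — shift every letter 1 place forward in the alphabet (wrapping around), then convert every letter to uppercase.
Starting from "LKIngDOm": after the first operation, "MLJohEPn"; after the second, "MLJOHEPN".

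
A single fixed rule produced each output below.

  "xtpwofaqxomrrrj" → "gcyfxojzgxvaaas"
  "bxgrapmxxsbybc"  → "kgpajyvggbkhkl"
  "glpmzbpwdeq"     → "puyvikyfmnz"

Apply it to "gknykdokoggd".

ptwhtmxtxppm

In each case the input is transformed by: shift every letter 9 places forward in the alphabet (wrapping around).
"gknykdokoggd" → "ptwhtmxtxppm".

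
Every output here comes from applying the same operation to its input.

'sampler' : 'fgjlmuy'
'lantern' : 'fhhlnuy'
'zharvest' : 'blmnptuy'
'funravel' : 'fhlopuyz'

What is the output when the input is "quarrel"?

Each output is the input with this applied: shift every letter 6 places backward in the alphabet (wrapping around), then sort the characters into alphabetical order.
Working it through for "quarrel": intermediate "koullyf", final "fkllouy".

fkllouy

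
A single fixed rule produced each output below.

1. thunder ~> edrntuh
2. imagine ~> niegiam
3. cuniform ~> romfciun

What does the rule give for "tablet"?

eltbta

The pattern: move the last 2 characters to the front (rotate right by 2), then take characters alternately from the front and the back (1st, last, 2nd, 2nd-last, ...).
"tablet" → "ettabl" → "eltbta".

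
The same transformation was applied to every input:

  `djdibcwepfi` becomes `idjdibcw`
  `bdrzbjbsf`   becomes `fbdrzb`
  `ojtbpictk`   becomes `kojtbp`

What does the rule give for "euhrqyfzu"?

ueuhrq

In each case the input is transformed by: move the last character to the front, then delete the last 3 characters.
For "euhrqyfzu", step one produces "ueuhrqyfz"; step two turns that into "ueuhrq".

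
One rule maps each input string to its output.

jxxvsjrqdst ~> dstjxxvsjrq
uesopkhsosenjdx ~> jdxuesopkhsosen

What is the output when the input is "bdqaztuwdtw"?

The pattern: move the last 3 characters to the front (rotate right by 3).
On "bdqaztuwdtw" that produces "dtwbdqaztuw".

dtwbdqaztuw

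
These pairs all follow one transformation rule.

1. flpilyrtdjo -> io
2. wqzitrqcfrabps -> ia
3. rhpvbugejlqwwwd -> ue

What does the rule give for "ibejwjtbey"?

iee

What's happening: keep only the vowels.
For "ibejwjtbey" the result is "iee".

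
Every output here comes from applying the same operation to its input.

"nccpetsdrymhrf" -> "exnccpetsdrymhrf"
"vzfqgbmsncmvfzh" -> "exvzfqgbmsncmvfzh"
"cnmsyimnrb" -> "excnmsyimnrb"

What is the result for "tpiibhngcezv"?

extpiibhngcezv

Rule — prepend "ex".
Doing the same to "tpiibhngcezv": "extpiibhngcezv".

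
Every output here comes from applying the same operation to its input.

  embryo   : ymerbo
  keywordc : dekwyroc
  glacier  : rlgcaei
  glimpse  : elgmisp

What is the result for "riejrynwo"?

oirjeyrwn

Each output is the input with this applied: swap each adjacent pair of characters (1↔2, 3↔4, ...), then move the last character to the front.
Starting from "riejrynwo": after the first operation, "irjeyrwno"; after the second, "oirjeyrwn".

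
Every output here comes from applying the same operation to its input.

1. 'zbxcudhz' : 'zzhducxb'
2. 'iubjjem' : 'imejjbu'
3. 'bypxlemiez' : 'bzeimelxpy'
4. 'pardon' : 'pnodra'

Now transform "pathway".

pyawhta

The rule is to reverse the string, then move the last character to the front.
"pathway" → "yawhtap" → "pyawhta".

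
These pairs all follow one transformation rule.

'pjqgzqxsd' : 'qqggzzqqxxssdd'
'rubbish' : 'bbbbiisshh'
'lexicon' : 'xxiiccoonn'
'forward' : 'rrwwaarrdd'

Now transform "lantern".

nntteerrnn

What's happening: delete the first 2 characters, then double every character.
"lantern" → "nntteerrnn".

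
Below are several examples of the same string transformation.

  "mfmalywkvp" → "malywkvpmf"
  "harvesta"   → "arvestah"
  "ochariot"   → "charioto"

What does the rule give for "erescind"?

Looking at the pairs, the operation is to move the last 3 characters to the front (rotate right by 3), then swap the front and back halves of the string.
For "erescind", step one produces "inderesc"; step two turns that into "rescinde".

rescinde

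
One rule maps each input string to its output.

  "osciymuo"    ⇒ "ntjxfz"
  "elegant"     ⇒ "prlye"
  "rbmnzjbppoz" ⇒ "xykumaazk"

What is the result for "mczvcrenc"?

Rule — delete the first 2 characters, then shift every letter 11 places forward in the alphabet (wrapping around).
On "mczvcrenc": the first step gives "zvcrenc", and the second then gives "kgncpyn".

kgncpyn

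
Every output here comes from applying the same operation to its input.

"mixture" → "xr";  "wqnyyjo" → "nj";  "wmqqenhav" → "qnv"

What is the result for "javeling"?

vi

In each case the input is transformed by: keep one character in every 3, starting at position 3 (positions 3rd, 6th, 9th, ...).
"javeling" → "vi".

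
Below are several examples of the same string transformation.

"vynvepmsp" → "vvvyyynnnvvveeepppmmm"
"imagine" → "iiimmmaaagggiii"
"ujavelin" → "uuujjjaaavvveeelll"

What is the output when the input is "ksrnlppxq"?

Rule — delete the last 2 characters, then repeat every character 3 times.
"ksrnlppxq" → "ksrnlpp" → "kkksssrrrnnnlllpppppp".

kkksssrrrnnnlllpppppp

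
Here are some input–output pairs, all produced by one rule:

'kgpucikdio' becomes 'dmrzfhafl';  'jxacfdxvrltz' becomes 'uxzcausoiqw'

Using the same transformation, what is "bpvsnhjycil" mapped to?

mspkegvzfi

In each case the input is transformed by: shift every letter 3 places backward in the alphabet (wrapping around), then delete the first character.
"bpvsnhjycil" → "mspkegvzfi".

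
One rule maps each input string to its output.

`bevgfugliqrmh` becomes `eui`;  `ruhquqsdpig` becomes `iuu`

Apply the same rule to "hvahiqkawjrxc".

What's happening: move the last 2 characters to the front (rotate right by 2), then keep only the vowels.
On "hvahiqkawjrxc": the first step gives "xchvahiqkawjr", and the second then gives "aia".

aia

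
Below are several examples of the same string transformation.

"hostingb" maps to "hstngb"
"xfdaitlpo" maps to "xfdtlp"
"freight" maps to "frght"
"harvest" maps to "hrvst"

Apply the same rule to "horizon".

What's happening: remove every vowel.
Applying that to "horizon" gives "hrzn".

hrzn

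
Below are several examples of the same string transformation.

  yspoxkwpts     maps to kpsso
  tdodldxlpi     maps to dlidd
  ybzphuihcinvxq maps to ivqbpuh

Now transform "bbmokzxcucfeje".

ceebozc

In each case the input is transformed by: keep every other character starting from the second (positions 2nd, 4th, 6th, ...), then move the last 3 characters to the front (rotate right by 3).
For "bbmokzxcucfeje", step one produces "bozccee"; step two turns that into "ceebozc".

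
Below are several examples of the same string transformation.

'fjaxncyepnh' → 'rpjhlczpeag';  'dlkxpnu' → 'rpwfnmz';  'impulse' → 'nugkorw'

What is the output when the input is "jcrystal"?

vcnletau

What's happening: move the last 3 characters to the front (rotate right by 3), then shift every letter 2 places forward in the alphabet (wrapping around).
"jcrystal" → "taljcrys" → "vcnletau".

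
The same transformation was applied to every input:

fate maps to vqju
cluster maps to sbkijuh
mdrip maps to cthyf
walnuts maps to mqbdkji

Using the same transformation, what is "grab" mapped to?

whqr

The rule is to shift every letter 10 places backward in the alphabet (wrapping around).
Doing the same to "grab": "whqr".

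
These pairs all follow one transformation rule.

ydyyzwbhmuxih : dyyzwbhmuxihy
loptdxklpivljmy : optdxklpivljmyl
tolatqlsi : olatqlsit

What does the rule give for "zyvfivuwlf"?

Each output is the input with this applied: move the first character to the end.
"zyvfivuwlf" → "yvfivuwlfz".

yvfivuwlfz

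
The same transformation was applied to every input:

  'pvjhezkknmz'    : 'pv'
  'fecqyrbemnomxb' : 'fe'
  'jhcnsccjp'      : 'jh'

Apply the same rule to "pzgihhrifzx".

Looking at the pairs, the operation is to keep only the first 2 characters.
So "pzgihhrifzx" becomes "pz".

pz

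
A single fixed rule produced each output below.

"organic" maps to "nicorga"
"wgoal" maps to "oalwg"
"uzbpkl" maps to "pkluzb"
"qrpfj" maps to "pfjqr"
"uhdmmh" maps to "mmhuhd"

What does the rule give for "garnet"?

In each case the input is transformed by: move the last 3 characters to the front (rotate right by 3).
"garnet" → "netgar".

netgar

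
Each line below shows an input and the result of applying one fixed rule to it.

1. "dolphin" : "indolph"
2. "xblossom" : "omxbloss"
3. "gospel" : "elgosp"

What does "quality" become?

tyquali

Looking at the pairs, the operation is to move the last 2 characters to the front (rotate right by 2).
Applying that to "quality" gives "tyquali".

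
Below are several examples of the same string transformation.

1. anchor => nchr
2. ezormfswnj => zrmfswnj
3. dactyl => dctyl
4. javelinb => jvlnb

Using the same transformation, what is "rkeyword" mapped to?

What's happening: remove every vowel.
Applying that to "rkeyword" gives "rkywrd".

rkywrd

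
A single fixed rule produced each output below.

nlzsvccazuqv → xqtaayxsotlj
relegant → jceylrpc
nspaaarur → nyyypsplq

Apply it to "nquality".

syjgrwlo

Looking at the pairs, the operation is to move the first 2 characters to the end (rotate left by 2), then shift every letter 2 places backward in the alphabet (wrapping around).
"nquality" → "ualitynq" → "syjgrwlo".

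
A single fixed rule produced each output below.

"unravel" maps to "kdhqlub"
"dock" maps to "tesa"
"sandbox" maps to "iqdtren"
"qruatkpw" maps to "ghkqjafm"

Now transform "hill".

Each output is the input with this applied: shift every letter 10 places backward in the alphabet (wrapping around).
Doing the same to "hill": "xybb".

xybb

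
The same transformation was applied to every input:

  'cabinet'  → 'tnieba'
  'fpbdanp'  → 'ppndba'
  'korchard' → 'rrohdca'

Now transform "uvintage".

vtnigea

Looking at the pairs, the operation is to delete the first character, then sort the characters into reverse alphabetical order.
On "uvintage": the first step gives "vintage", and the second then gives "vtnigea".
(Check on "fpbdanp": → "pbdanp" → "ppndba" ✓)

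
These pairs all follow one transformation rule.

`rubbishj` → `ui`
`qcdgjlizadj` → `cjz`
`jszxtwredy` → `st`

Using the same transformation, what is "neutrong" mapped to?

Rule — keep one character in every 3, starting at position 2 (positions 2nd, 5th, 8th, ...), then delete the last character.
For "neutrong", step one produces "erg"; step two turns that into "er".

er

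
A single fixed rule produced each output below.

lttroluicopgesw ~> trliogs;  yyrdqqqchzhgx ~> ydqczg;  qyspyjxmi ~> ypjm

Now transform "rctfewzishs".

What's happening: keep every other character starting from the second (positions 2nd, 4th, 6th, ...).
For "rctfewzishs" the result is "cfwih".

cfwih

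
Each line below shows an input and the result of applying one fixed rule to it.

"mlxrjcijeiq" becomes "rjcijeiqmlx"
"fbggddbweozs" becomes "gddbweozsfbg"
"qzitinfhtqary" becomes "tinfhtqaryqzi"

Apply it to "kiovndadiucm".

Each output is the input with this applied: move the first 3 characters to the end (rotate left by 3).
Doing the same to "kiovndadiucm": "vndadiucmkio".

vndadiucmkio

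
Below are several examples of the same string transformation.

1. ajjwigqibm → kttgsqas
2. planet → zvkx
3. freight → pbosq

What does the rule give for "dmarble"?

Looking at the pairs, the operation is to shift every letter 10 places forward in the alphabet (wrapping around), then delete the last 2 characters.
"dmarble" → "nwkbl".

nwkbl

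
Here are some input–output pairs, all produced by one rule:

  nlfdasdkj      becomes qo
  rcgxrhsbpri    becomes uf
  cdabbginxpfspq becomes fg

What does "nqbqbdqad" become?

qt

The rule is to shift every letter 3 places forward in the alphabet (wrapping around), then keep only the first 2 characters.
So "nqbqbdqad" becomes "qt".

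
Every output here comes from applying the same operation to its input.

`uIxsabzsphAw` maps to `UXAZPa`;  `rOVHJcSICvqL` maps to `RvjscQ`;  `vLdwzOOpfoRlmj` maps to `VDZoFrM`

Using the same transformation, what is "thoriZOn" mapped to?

The transformation: keep every other character starting from the first (positions 1st, 3rd, 5th, ...), then flip the case of every letter.
Starting from "thoriZOn": after the first operation, "toiO"; after the second, "TOIo".

TOIo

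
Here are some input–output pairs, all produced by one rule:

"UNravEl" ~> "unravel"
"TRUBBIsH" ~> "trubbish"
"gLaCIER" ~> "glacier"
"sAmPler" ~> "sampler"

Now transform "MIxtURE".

mixture

In each case the input is transformed by: convert every letter to lowercase.
Applying that to "MIxtURE" gives "mixture".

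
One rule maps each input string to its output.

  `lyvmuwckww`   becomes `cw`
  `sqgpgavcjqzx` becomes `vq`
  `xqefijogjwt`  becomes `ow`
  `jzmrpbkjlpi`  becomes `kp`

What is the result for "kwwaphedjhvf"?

Looking at the pairs, the operation is to keep one character in every 3, starting at position 1 (positions 1st, 4th, 7th, ...), then keep only the last 2 characters.
On "kwwaphedjhvf": the first step gives "kaeh", and the second then gives "eh".

eh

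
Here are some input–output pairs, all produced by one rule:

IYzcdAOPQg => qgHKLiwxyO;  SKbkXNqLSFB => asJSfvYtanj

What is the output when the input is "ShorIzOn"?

aPWZqHwV

What's happening: shift every letter 8 places forward in the alphabet (wrapping around), then flip the case of every letter.
Applying both steps to "ShorIzOn": "ApwzQhWv", then "aPWZqHwV".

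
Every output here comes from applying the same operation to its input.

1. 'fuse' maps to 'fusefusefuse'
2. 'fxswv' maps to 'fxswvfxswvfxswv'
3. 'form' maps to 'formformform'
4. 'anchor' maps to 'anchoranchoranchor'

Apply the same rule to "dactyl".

dactyldactyldactyl

What's happening: write the whole string 3 times in a row.
So "dactyl" becomes "dactyldactyldactyl".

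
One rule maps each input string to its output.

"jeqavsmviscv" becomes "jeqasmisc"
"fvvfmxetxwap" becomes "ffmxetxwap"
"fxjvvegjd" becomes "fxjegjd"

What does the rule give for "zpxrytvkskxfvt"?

The rule is to remove every "v".
For "zpxrytvkskxfvt" the result is "zpxrytkskxft".

zpxrytkskxft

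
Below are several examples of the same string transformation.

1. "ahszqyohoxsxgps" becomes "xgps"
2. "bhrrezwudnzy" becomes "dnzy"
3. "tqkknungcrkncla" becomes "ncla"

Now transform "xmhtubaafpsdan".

The pattern: keep only the last 4 characters.
Applying that to "xmhtubaafpsdan" gives "sdan".

sdan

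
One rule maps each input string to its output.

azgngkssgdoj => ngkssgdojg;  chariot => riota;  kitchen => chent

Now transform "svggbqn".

Each output is the input with this applied: delete the first 2 characters, then move the first character to the end.
"svggbqn" → "gbqng".

gbqng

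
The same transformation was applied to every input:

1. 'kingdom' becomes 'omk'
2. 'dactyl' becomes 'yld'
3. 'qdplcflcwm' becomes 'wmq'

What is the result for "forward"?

Looking at the pairs, the operation is to move the first character to the end, then keep only the last 3 characters.
Applying both steps to "forward": "orwardf", then "rdf".

rdf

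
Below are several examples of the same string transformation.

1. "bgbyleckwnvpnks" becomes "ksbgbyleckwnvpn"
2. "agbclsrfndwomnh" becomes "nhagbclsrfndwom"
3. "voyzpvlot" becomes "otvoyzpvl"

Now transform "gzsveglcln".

lngzsveglc

Rule — move the last 2 characters to the front (rotate right by 2).
So "gzsveglcln" becomes "lngzsveglc".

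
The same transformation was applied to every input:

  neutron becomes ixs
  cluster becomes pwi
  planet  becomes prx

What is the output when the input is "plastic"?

pwm

Each output is the input with this applied: shift every letter 4 places forward in the alphabet (wrapping around), then keep every other character starting from the second (positions 2nd, 4th, 6th, ...).
Applying both steps to "plastic": "tpewxmg", then "pwm".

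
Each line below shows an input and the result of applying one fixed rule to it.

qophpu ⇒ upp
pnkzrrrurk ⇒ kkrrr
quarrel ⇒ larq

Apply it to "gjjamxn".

njmg

Looking at the pairs, the operation is to swap the first and last characters, then keep every other character starting from the first (positions 1st, 3rd, 5th, ...).
Applying both steps to "gjjamxn": "njjamxg", then "njmg".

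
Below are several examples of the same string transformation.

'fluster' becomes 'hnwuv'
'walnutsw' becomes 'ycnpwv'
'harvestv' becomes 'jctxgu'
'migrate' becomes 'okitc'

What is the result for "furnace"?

hwtpc

Each output is the input with this applied: delete the last 2 characters, then shift every letter 2 places forward in the alphabet (wrapping around).
Starting from "furnace": after the first operation, "furna"; after the second, "hwtpc".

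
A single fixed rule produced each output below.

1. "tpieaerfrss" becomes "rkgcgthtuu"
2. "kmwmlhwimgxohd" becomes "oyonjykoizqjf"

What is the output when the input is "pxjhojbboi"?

What's happening: shift every letter 2 places forward in the alphabet (wrapping around), then delete the first character.
On "pxjhojbboi": the first step gives "rzljqlddqk", and the second then gives "zljqlddqk".
(Check on "tpieaerfrss": → "vrkgcgthtuu" → "rkgcgthtuu" ✓)

zljqlddqk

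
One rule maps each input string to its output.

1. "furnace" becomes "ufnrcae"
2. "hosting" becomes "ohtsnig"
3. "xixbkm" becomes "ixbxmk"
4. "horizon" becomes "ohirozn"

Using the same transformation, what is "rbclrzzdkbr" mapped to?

What's happening: swap each adjacent pair of characters (1↔2, 3↔4, ...).
Applying that to "rbclrzzdkbr" gives "brlczrdzbkr".

brlczrdzbkr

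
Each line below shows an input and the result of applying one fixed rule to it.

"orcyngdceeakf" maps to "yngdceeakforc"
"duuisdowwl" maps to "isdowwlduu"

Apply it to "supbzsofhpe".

bzsofhpesup

Each output is the input with this applied: move the first 3 characters to the end (rotate left by 3).
Applying that to "supbzsofhpe" gives "bzsofhpesup".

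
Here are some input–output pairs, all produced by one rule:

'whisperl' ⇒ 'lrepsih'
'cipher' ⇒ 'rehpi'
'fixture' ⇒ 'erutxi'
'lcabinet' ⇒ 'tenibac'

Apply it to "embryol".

loyrbm

In each case the input is transformed by: delete the first character, then reverse the string.
Applying that to "embryol" gives "loyrbm".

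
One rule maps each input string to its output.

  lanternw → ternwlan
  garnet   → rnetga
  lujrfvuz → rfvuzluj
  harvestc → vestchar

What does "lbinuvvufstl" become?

Rule — swap the front and back halves of the string, then move the last character to the front.
Applying that to "lbinuvvufstl" gives "vvufstllbinu".
(Check on "lanternw": → "ernwlant" → "ternwlan" ✓)

vvufstllbinu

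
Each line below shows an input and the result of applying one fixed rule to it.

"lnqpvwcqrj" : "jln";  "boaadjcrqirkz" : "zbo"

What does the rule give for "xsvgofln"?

Rule — move the first 2 characters to the end (rotate left by 2), then keep only the last 3 characters.
Starting from "xsvgofln": after the first operation, "vgoflnxs"; after the second, "nxs".

nxs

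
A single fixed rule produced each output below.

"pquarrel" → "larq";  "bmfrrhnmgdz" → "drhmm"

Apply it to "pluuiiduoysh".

huiuyl

In each case the input is transformed by: keep every other character starting from the second (positions 2nd, 4th, 6th, ...), then swap the first and last characters.
Starting from "pluuiiduoysh": after the first operation, "luiuyh"; after the second, "huiuyl".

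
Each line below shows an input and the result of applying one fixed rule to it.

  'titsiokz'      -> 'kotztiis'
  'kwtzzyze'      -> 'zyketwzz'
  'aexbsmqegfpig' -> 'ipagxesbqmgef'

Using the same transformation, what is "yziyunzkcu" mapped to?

Each output is the input with this applied: move the last 3 characters to the front (rotate right by 3), then swap each adjacent pair of characters (1↔2, 3↔4, ...).
"yziyunzkcu" → "kcuyziyunz" → "ckyuizuyzn".

ckyuizuyzn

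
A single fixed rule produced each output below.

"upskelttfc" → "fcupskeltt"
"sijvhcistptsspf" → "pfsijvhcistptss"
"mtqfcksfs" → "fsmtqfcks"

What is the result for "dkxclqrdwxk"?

xkdkxclqrdw

In each case the input is transformed by: move the last 2 characters to the front (rotate right by 2).
On "dkxclqrdwxk" that produces "xkdkxclqrdw".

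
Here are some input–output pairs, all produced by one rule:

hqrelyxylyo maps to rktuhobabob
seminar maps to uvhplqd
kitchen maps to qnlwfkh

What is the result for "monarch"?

kprqduf

Each output is the input with this applied: move the last character to the front, then shift every letter 3 places forward in the alphabet (wrapping around).
Working it through for "monarch": intermediate "hmonarc", final "kprqduf".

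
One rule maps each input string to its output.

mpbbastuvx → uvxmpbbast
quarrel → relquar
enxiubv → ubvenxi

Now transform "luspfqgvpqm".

pqmluspfqgv

The pattern: move the last 3 characters to the front (rotate right by 3).
On "luspfqgvpqm" that produces "pqmluspfqgv".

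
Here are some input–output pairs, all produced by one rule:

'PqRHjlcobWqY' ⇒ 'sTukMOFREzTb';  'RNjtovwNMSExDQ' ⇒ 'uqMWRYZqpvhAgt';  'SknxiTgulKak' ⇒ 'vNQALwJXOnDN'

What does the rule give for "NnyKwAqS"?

The rule is to shift every letter 3 places forward in the alphabet (wrapping around), then flip the case of every letter.
"NnyKwAqS" → "QqbNzDtV" → "qQBnZdTv".
(Check on "SknxiTgulKak": → "VnqalWjxoNdn" → "vNQALwJXOnDN" ✓)

qQBnZdTv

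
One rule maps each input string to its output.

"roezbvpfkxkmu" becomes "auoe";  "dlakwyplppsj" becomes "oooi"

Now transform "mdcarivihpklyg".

uo

What's happening: shift every letter 1 place backward in the alphabet (wrapping around), then keep only the vowels.
Starting from "mdcarivihpklyg": after the first operation, "lcbzqhuhgojkxf"; after the second, "uo".
(Check on "dlakwyplppsj": → "ckzjvxokoori" → "oooi" ✓)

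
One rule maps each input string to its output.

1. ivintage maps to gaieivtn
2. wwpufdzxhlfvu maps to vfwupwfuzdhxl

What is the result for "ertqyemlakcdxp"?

Rule — move the last 3 characters to the front (rotate right by 3), then swap each adjacent pair of characters (1↔2, 3↔4, ...).
Applying that to "ertqyemlakcdxp" gives "xdeptryqmealck".

xdeptryqmealck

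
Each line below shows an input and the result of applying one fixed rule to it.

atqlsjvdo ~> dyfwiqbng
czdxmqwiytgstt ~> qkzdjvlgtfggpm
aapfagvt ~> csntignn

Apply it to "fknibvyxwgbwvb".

Each output is the input with this applied: move the first 2 characters to the end (rotate left by 2), then shift every letter 13 places forward in the alphabet (wrapping around) — i.e. ROT13.
"fknibvyxwgbwvb" → "nibvyxwgbwvbfk" → "avoilkjtojiosx".

avoilkjtojiosx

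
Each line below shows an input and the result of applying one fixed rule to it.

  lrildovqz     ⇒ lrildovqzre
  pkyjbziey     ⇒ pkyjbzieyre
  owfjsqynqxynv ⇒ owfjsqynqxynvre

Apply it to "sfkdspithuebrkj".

sfkdspithuebrkjre

Rule — append "re".
So "sfkdspithuebrkj" becomes "sfkdspithuebrkjre".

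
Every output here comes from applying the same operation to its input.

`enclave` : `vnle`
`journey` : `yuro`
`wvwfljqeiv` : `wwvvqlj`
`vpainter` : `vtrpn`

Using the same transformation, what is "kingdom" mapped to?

Looking at the pairs, the operation is to sort the characters into reverse alphabetical order, then delete the last 3 characters.
"kingdom" → "onmkigd" → "onmk".
(Check on "vpainter": → "vtrpniea" → "vtrpn" ✓)

onmk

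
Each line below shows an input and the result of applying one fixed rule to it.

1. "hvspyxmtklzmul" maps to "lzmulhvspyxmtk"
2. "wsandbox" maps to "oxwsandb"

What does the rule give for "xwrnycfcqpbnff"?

pbnffxwrnycfcq

What's happening: swap the front and back halves of the string, then move the first 2 characters to the end (rotate left by 2).
Applying both steps to "xwrnycfcqpbnff": "cqpbnffxwrnycf", then "pbnffxwrnycfcq".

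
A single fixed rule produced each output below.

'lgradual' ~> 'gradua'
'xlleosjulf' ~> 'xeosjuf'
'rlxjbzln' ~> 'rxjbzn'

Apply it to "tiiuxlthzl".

Looking at the pairs, the operation is to remove every "l".
On "tiiuxlthzl" that produces "tiiuxthz".

tiiuxthz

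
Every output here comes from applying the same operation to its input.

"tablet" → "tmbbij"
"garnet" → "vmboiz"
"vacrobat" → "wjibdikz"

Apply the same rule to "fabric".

zqknij

Looking at the pairs, the operation is to shift every letter 8 places forward in the alphabet (wrapping around), then swap the front and back halves of the string.
For "fabric", step one produces "nijzqk"; step two turns that into "zqknij".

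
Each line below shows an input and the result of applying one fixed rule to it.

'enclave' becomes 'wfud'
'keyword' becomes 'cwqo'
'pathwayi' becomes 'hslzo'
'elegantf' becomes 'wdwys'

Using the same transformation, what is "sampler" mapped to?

The rule is to shift every letter 8 places backward in the alphabet (wrapping around), then delete the last 3 characters.
On "sampler": the first step gives "ksehdwj", and the second then gives "kseh".

kseh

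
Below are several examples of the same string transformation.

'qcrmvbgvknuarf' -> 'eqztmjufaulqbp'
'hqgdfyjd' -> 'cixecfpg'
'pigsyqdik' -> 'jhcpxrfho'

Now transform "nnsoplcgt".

Rule — shift every letter 1 place backward in the alphabet (wrapping around), then reverse the string.
Working it through for "nnsoplcgt": intermediate "mmrnokbfs", final "sfbkonrmm".

sfbkonrmm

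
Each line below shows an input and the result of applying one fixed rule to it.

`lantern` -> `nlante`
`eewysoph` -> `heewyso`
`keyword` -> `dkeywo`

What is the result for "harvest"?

tharve

Each output is the input with this applied: move the last character to the front, then delete the last character.
On "harvest": the first step gives "tharves", and the second then gives "tharve".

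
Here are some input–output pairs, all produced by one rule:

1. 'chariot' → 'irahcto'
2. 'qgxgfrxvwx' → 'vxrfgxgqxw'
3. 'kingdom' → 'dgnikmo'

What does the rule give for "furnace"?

anrufec

In each case the input is transformed by: move the last 2 characters to the front (rotate right by 2), then reverse the string.
For "furnace", step one produces "cefurna"; step two turns that into "anrufec".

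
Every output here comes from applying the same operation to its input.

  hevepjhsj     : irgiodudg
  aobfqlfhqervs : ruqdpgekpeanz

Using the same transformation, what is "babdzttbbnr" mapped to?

qmaassycaza

Looking at the pairs, the operation is to reverse the string, then shift every letter 1 place backward in the alphabet (wrapping around).
So "babdzttbbnr" becomes "qmaassycaza".
(Check on "hevepjhsj": → "jshjpeveh" → "irgiodudg" ✓)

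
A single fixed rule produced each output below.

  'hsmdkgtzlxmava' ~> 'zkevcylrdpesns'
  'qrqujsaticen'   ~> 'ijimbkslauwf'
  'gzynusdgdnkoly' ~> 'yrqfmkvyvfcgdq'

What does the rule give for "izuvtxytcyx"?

armnlpqluqp

Rule — shift every letter 8 places backward in the alphabet (wrapping around).
For "izuvtxytcyx" the result is "armnlpqluqp".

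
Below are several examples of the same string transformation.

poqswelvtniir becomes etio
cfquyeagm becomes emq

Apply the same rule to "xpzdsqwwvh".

Each output is the input with this applied: move the first 3 characters to the end (rotate left by 3), then keep one character in every 3, starting at position 3 (positions 3rd, 6th, 9th, ...).
Working it through for "xpzdsqwwvh": intermediate "dsqwwvhxpz", final "qvp".
(Check on "cfquyeagm": → "uyeagmcfq" → "emq" ✓)

qvp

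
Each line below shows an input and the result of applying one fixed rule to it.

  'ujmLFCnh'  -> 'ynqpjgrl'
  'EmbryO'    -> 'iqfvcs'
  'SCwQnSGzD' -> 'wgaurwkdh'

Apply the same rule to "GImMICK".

kmqqmgo

The transformation: shift every letter 4 places forward in the alphabet (wrapping around), then convert every letter to lowercase.
Starting from "GImMICK": after the first operation, "KMqQMGO"; after the second, "kmqqmgo".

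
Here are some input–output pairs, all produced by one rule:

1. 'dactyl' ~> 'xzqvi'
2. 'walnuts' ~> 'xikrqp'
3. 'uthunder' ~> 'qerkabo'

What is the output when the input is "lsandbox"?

The pattern: delete the first character, then shift every letter 3 places backward in the alphabet (wrapping around).
For "lsandbox", step one produces "sandbox"; step two turns that into "pxkaylu".

pxkaylu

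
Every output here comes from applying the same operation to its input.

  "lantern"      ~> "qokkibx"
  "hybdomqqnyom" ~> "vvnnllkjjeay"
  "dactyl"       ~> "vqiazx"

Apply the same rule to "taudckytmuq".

The rule is to sort the characters into reverse alphabetical order, then shift every letter 3 places backward in the alphabet (wrapping around).
Applying both steps to "taudckytmuq": "yuuttqmkdca", then "vrrqqnjhazx".

vrrqqnjhazx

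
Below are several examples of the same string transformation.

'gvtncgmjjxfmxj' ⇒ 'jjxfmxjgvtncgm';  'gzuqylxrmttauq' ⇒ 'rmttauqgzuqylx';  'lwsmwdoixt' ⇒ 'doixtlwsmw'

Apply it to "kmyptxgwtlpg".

Looking at the pairs, the operation is to swap the front and back halves of the string.
On "kmyptxgwtlpg" that produces "gwtlpgkmyptx".

gwtlpgkmyptx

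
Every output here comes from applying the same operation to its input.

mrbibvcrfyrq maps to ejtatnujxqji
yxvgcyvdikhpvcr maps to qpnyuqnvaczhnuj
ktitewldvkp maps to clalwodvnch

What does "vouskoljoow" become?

The pattern: shift every letter 8 places backward in the alphabet (wrapping around).
So "vouskoljoow" becomes "ngmkcgdbggo".

ngmkcgdbggo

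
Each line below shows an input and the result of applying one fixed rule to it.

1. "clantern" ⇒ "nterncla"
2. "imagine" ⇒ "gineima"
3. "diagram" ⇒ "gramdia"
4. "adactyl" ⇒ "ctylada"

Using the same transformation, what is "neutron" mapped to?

tronneu

The rule is to move the first 3 characters to the end (rotate left by 3).
Applying that to "neutron" gives "tronneu".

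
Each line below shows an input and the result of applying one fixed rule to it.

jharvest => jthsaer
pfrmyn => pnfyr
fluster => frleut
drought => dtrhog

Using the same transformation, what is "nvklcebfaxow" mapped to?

What's happening: take characters alternately from the front and the back (1st, last, 2nd, 2nd-last, ...), then delete the last character.
Applying both steps to "nvklcebfaxow": "nwvokxlacfeb", then "nwvokxlacfe".

nwvokxlacfe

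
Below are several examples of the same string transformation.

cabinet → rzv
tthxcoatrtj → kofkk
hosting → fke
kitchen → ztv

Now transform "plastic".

cjz

Rule — keep every other character starting from the second (positions 2nd, 4th, 6th, ...), then shift every letter 9 places backward in the alphabet (wrapping around).
Starting from "plastic": after the first operation, "lsi"; after the second, "cjz".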